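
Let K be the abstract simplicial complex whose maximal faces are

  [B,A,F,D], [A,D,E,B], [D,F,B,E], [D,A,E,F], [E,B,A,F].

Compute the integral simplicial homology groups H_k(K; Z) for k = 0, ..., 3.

H_0 = Z,  H_1 = 0,  H_2 = 0,  H_3 = Z.

We work with the vertex ordering A < B < D < E < F. The simplices of K, each written with vertices in increasing order, are:

  0-simplices (5): A, B, D, E, F
  1-simplices (10): AB, AD, AE, AF, BD, BE, BF, DE, DF, EF
  2-simplices (10): ABD, ABE, ABF, ADE, ADF, AEF, BDE, BDF, BEF, DEF
  3-simplices (5): ABDE, ABDF, ABEF, ADEF, BDEF

giving chain groups C_0 ≅ Z^5, C_1 ≅ Z^10, C_2 ≅ Z^10, C_3 ≅ Z^5.

The boundary map ∂_1: C_1 → C_0 is given by ∂[p,q] = [q] − [p]. For instance
  ∂AD = D − A.
As a 5×10 matrix over Z this has rank 4, with invariant factors (1,1,1,1).

∂_2: C_2 → C_1 sends each 2-simplex [p,q,r] to [q,r] − [p,r] + [p,q]. For instance
  ∂AEF = EF − AF + AE,
  ∂ABF = BF − AF + AB.
As a 10×10 matrix over Z this has rank 6, with invariant factors (1,1,1,1,1,1).

The boundary map ∂_3: C_3 → C_2 sends each 3-simplex σ to the alternating sum Σ_i (−1)^i (σ with its i-th vertex removed). For instance
  ∂BDEF = DEF − BEF + BDF − BDE,
  ∂ABDE = BDE − ADE + ABE − ABD.
The resulting 10×5 matrix has rank 4, and its Smith normal form has invariant factors (1,1,1,1).

Computing H_k = (kernel of ∂_k) / (image of ∂_{k+1}):

  H_0: rank C_0 − rank ∂_1 = 5 − 4 = 1, and the invariant factors of ∂_1 are all 1, so H_0 = Z.
  H_1: rank ker ∂_1 − rank ∂_2 = (10 − 4) − 6 = 0, and the invariant factors of ∂_2 are all 1, so H_1 = 0.
  H_2: rank ker ∂_2 − rank ∂_3 = (10 − 6) − 4 = 0, and the invariant factors of ∂_3 are all 1, so H_2 = 0.
  H_3: rank ker ∂_3 − rank ∂_4 = (5 − 4) − 0 = 1, and there is no ∂_4, so H_3 = Z.

As a check, the Euler characteristic is 5 − 10 + 10 − 5 = 0, which agrees with 1 − 0 + 0 − 1 = 0.
(K is a triangulation of the 3-sphere S^3.)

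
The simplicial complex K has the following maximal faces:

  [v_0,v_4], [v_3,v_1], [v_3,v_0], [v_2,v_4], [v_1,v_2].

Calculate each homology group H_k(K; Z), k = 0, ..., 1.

We work with the vertex ordering v_0 < v_1 < v_2 < v_3 < v_4. The simplices of K, each written with vertices in increasing order, are:

  0-simplices (5): [v_0], [v_1], [v_2], [v_3], [v_4]
  1-simplices (5): [v_0,v_3], [v_0,v_4], [v_1,v_2], [v_1,v_3], [v_2,v_4]

so the chain groups are C_0 ≅ Z^5, C_1 ≅ Z^5.

The boundary map ∂_1: C_1 → C_0 maps an edge to its endpoints' difference, ∂[p,q] = q − p.
The 5×5 boundary matrix has rank 4 and Smith normal form diag(1,1,1,1).

Now H_k = ker ∂_k / im ∂_{k+1}, so:

  H_0: rank C_0 − rank ∂_1 = 5 − 4 = 1, and the invariant factors of ∂_1 are all 1, so H_0 ≅ Z.
  H_1: rank ker ∂_1 − rank ∂_2 = (5 − 4) − 0 = 1, and there is no ∂_2, so H_1 ≅ Z.

(K is a triangulation of the circle S^1.)

H_0 ≅ Z,  H_1 ≅ Z.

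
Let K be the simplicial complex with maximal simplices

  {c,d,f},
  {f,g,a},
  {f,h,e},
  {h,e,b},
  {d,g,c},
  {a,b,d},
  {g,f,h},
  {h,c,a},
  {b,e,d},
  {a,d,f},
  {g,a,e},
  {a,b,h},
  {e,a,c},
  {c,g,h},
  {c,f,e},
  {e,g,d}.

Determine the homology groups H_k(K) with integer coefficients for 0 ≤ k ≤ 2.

We work with the vertex ordering a < b < c < d < e < f < g < h. The simplices of K, each written with vertices in increasing order, are:

  0-simplices (8): a, b, c, d, e, f, g, h
  1-simplices (24): ab, ac, ad, ae, af, ag, ah, bd, be, bh, cd, ce, cf, cg, ch, de, df, dg, ef, eg, eh, fg, fh, gh
  2-simplices (16): abd, abh, ace, ach, adf, aeg, afg, bde, beh, cdf, cdg, cef, cgh, deg, efh, fgh

so the chain groups are C_0 ≅ Z^8, C_1 ≅ Z^24, C_2 ≅ Z^16.

The boundary map ∂_1: C_1 → C_0 maps an edge to its endpoints' difference, ∂[p,q] = q − p. For instance
  ∂ah = h − a.
This gives a 8×24 integer matrix of rank 7; reducing to Smith normal form yields diagonal entries (1,1,1,1,1,1,1).

Boundary ∂_2: C_2 → C_1 sends each 2-simplex [p,q,r] to [q,r] − [p,r] + [p,q]. For instance
  ∂bde = de − be + bd,
  ∂cdf = df − cf + cd.
The resulting 24×16 matrix has rank 15, and its Smith normal form has invariant factors (1,1,1,1,1,1,1,1,1,1,1,1,1,1,1).

Now H_k = ker ∂_k / im ∂_{k+1}, so:

  H_0: rank C_0 − rank ∂_1 = 8 − 7 = 1, and the invariant factors of ∂_1 are all 1, so H_0 ≅ Z.
  H_1: rank ker ∂_1 − rank ∂_2 = (24 − 7) − 15 = 2, and the invariant factors of ∂_2 are all 1, so H_1 ≅ Z^2.
  H_2: rank ker ∂_2 − rank ∂_3 = (16 − 15) − 0 = 1, and there is no ∂_3, so H_2 ≅ Z.

As a check, the Euler characteristic is 8 − 24 + 16 = 0, which agrees with 1 − 2 + 1 = 0.

H_0 ≅ Z,  H_1 ≅ Z^2,  H_2 ≅ Z.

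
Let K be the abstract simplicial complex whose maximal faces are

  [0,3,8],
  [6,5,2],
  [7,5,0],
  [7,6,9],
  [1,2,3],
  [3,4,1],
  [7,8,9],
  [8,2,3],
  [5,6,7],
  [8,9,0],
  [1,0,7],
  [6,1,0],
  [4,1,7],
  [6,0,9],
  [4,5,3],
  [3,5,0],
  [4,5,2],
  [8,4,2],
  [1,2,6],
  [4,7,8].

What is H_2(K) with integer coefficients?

H_2 ≅ 0.

Fix the vertex order 0 < 1 < 2 < 3 < 4 < 5 < 6 < 7 < 8 < 9 and write every simplex with vertices in increasing order. Then dim K = 2 and the simplices of K are:

  0-simplices (10): [0], [1], [2], [3], [4], [5], [6], [7], [8], [9]
  1-simplices (30): (30 of them)
  2-simplices (20): (20 of them)

so the chain groups are C_0 ≅ Z^10, C_1 ≅ Z^30, C_2 ≅ Z^20.

The boundary map ∂_1: C_1 → C_0 maps an edge to its endpoints' difference, ∂[p,q] = q − p. For instance
  ∂[6,7] = [7] − [6].
As a 10×30 matrix over Z this has rank 9, with invariant factors (1,1,1,1,1,1,1,1,1).

∂_2: C_2 → C_1 sends each 2-simplex [p,q,r] to [q,r] − [p,r] + [p,q]. For instance
  ∂[1,2,3] = [2,3] − [1,3] + [1,2],
  ∂[1,2,6] = [2,6] − [1,6] + [1,2].
As a 30×20 matrix over Z this has rank 20, with invariant factors (1,1,1,1,1,1,1,1,1,1,1,1,1,1,1,1,1,1,1,2).

Computing H_k = (kernel of ∂_k) / (image of ∂_{k+1}):

  H_2: rank ker ∂_2 − rank ∂_3 = (20 − 20) − 0 = 0, and there is no ∂_3, so H_2 ≅ 0.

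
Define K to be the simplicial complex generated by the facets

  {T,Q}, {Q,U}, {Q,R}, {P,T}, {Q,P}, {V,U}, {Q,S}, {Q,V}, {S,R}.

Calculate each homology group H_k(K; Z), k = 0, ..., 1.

K has 7 vertices, 9 edges.
rank ∂_0 = 0, rank ∂_1 = 6 ⇒ b_0 = 7 − 0 − 6 = 1; all invariant factors of ∂_1 are 1 so no torsion. So H_0 ≅ Z.
rank ∂_1 = 6, rank ∂_2 = 0 ⇒ b_1 = 9 − 6 − 0 = 3. So H_1 ≅ Z^3.

H_0 ≅ Z,  H_1 ≅ Z^3.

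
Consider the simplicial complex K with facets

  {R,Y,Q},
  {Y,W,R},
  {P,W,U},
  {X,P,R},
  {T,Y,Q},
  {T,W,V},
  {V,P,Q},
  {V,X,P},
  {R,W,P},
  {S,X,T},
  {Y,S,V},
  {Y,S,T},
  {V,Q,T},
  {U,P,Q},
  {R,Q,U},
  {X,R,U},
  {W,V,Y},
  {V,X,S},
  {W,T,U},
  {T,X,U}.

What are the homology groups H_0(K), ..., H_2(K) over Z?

We work with the vertex ordering P < Q < R < S < T < U < V < W < X < Y. The simplices of K, each written with vertices in increasing order, are:

  0-simplices (10): P, Q, R, S, T, U, V, W, X, Y
  1-simplices (30): PQ, PR, PU, PV, PW, PX, QR, QT, QU, QV, QY, RU, RW, RX, RY, ST, SV, SX, SY, TU, TV, TW, TX, TY, UW, UX, VW, VX, VY, WY
  2-simplices (20): PQU, PQV, PRW, PRX, PUW, PVX, QRU, QRY, QTV, QTY, RUX, RWY, STX, STY, SVX, SVY, TUW, TUX, TVW, VWY

so the chain groups are C_0 ≅ Z^10, C_1 ≅ Z^30, C_2 ≅ Z^20.

Boundary ∂_1: C_1 → C_0 sends each edge [p,q] (with p < q) to q − p. For instance
  ∂TW = W − T.
The 10×30 boundary matrix has rank 9 and Smith normal form diag(1,1,1,1,1,1,1,1,1).

The boundary map ∂_2: C_2 → C_1 sends each 2-simplex [p,q,r] to [q,r] − [p,r] + [p,q]. For instance
  ∂PRX = RX − PX + PR,
  ∂SVX = VX − SX + SV.
This gives a 30×20 integer matrix of rank 20; reducing to Smith normal form yields diagonal entries (1,1,1,1,1,1,1,1,1,1,1,1,1,1,1,1,1,1,1,2).

Now H_k = ker ∂_k / im ∂_{k+1}, so:

  H_0: rank C_0 − rank ∂_1 = 10 − 9 = 1, and the invariant factors of ∂_1 are all 1, so H_0 ≅ Z.
  H_1: rank ker ∂_1 − rank ∂_2 = (30 − 9) − 20 = 1, and ∂_2 has invariant factor 2 > 1, so H_1 ≅ Z × Z/2.
  H_2: rank ker ∂_2 − rank ∂_3 = (20 − 20) − 0 = 0, and there is no ∂_3, so H_2 ≅ 0.

(K is a triangulation of the Klein bottle.)

H_0 ≅ Z,  H_1 ≅ Z × Z/2,  H_2 = 0.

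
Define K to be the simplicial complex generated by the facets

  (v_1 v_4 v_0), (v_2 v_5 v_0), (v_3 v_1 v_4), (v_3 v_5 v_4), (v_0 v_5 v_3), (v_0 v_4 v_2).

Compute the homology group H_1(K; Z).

H_1 = Z.

We work with the vertex ordering v_0 < v_1 < v_2 < v_3 < v_4 < v_5. The simplices of K, each written with vertices in increasing order, are:

  0-simplices (6): [v_0], [v_1], [v_2], [v_3], [v_4], [v_5]
  1-simplices (12): [v_0,v_1], [v_0,v_2], [v_0,v_3], [v_0,v_4], [v_0,v_5], [v_1,v_3], [v_1,v_4], [v_2,v_4], [v_2,v_5], [v_3,v_4], [v_3,v_5], [v_4,v_5]
  2-simplices (6): [v_0,v_1,v_4], [v_0,v_2,v_4], [v_0,v_2,v_5], [v_0,v_3,v_5], [v_1,v_3,v_4], [v_3,v_4,v_5]

giving chain groups C_0 ≅ Z^6, C_1 ≅ Z^12, C_2 ≅ Z^6.

The boundary map ∂_1: C_1 → C_0 maps an edge to its endpoints' difference, ∂[p,q] = q − p.
The resulting 6×12 matrix has rank 5, and its Smith normal form has invariant factors (1,1,1,1,1).

∂_2: C_2 → C_1 acts by ∂[p,q,r] = [q,r] − [p,r] + [p,q]. For instance
  ∂[v_0,v_2,v_5] = [v_2,v_5] − [v_0,v_5] + [v_0,v_2],
  ∂[v_1,v_3,v_4] = [v_3,v_4] − [v_1,v_4] + [v_1,v_3].
The resulting 12×6 matrix has rank 6, and its Smith normal form has invariant factors (1,1,1,1,1,1).

Reading off H_k = ker ∂_k / im ∂_{k+1}:

  H_1: rank ker ∂_1 − rank ∂_2 = (12 − 5) − 6 = 1, and the invariant factors of ∂_2 are all 1, so H_1 = Z.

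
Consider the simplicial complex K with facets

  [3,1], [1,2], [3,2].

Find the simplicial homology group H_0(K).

Fix the vertex order 1 < 2 < 3 and write every simplex with vertices in increasing order. Then dim K = 1 and the simplices of K are:

  0-simplices (3): [1], [2], [3]
  1-simplices (3): [1,2], [1,3], [2,3]

Hence C_0 ≅ Z^3, C_1 ≅ Z^3.

The boundary map ∂_1: C_1 → C_0 maps an edge to its endpoints' difference, ∂[p,q] = q − p. For instance
  ∂[1,3] = [3] − [1].
This gives a 3×3 integer matrix of rank 2; reducing to Smith normal form yields diagonal entries (1,1).

Now H_k = ker ∂_k / im ∂_{k+1}, so:

  H_0: rank C_0 − rank ∂_1 = 3 − 2 = 1, and the invariant factors of ∂_1 are all 1, so H_0 ≅ Z.

H_0 = Z.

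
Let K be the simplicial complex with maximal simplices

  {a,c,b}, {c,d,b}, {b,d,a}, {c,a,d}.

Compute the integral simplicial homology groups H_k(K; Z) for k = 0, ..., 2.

Take the total order a < b < c < d on the vertex set. Then K (dimension 2) consists of the simplices:

  0-simplices (4): a, b, c, d
  1-simplices (6): ab, ac, ad, bc, bd, cd
  2-simplices (4): abc, abd, acd, bcd

giving chain groups C_0 ≅ Z^4, C_1 ≅ Z^6, C_2 ≅ Z^4.

∂_1: C_1 → C_0 sends each edge [p,q] (with p < q) to q − p.
This gives a 4×6 integer matrix of rank 3; reducing to Smith normal form yields diagonal entries (1,1,1).

The boundary map ∂_2: C_2 → C_1 acts by ∂[p,q,r] = [q,r] − [p,r] + [p,q]. For instance
  ∂acd = cd − ad + ac,
  ∂bcd = cd − bd + bc.
The 6×4 boundary matrix has rank 3 and Smith normal form diag(1,1,1).

From H_k ≅ ker(∂_k) / im(∂_{k+1}) we obtain:

  H_0: rank C_0 − rank ∂_1 = 4 − 3 = 1, and the invariant factors of ∂_1 are all 1, so H_0 ≅ Z.
  H_1: rank ker ∂_1 − rank ∂_2 = (6 − 3) − 3 = 0, and the invariant factors of ∂_2 are all 1, so H_1 ≅ 0.
  H_2: rank ker ∂_2 − rank ∂_3 = (4 − 3) − 0 = 1, and there is no ∂_3, so H_2 ≅ Z.

H_0 ≅ Z,  H_1 = 0,  H_2 ≅ Z.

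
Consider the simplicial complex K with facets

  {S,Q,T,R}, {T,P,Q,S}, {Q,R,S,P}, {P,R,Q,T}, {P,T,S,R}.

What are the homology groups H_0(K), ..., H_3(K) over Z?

H_0 = Z,  H_1 = 0,  H_2 = 0,  H_3 = Z.

Order the vertices as P < Q < R < S < T. Listing each simplex with vertices in this order, K has dimension 3 with simplices:

  0-simplices (5): P, Q, R, S, T
  1-simplices (10): PQ, PR, PS, PT, QR, QS, QT, RS, RT, ST
  2-simplices (10): PQR, PQS, PQT, PRS, PRT, PST, QRS, QRT, QST, RST
  3-simplices (5): PQRS, PQRT, PQST, PRST, QRST

Hence C_0 ≅ Z^5, C_1 ≅ Z^10, C_2 ≅ Z^10, C_3 ≅ Z^5.

Boundary ∂_1: C_1 → C_0 is given by ∂[p,q] = [q] − [p]. For instance
  ∂RS = S − R.
The 5×10 boundary matrix has rank 4 and Smith normal form diag(1,1,1,1).

The boundary map ∂_2: C_2 → C_1 maps a triangle to the signed sum of its edges. For instance
  ∂QST = ST − QT + QS,
  ∂PQS = QS − PS + PQ.
The 10×10 boundary matrix has rank 6 and Smith normal form diag(1,1,1,1,1,1).

The boundary map ∂_3: C_3 → C_2 sends each 3-simplex σ to the alternating sum Σ_i (−1)^i (σ with its i-th vertex removed). For instance
  ∂PQST = QST − PST + PQT − PQS,
  ∂PQRS = QRS − PRS + PQS − PQR.
As a 10×5 matrix over Z this has rank 4, with invariant factors (1,1,1,1).

Reading off H_k = ker ∂_k / im ∂_{k+1}:

  H_0: rank C_0 − rank ∂_1 = 5 − 4 = 1, and the invariant factors of ∂_1 are all 1, so H_0 = Z.
  H_1: rank ker ∂_1 − rank ∂_2 = (10 − 4) − 6 = 0, and the invariant factors of ∂_2 are all 1, so H_1 = 0.
  H_2: rank ker ∂_2 − rank ∂_3 = (10 − 6) − 4 = 0, and the invariant factors of ∂_3 are all 1, so H_2 = 0.
  H_3: rank ker ∂_3 − rank ∂_4 = (5 − 4) − 0 = 1, and there is no ∂_4, so H_3 = Z.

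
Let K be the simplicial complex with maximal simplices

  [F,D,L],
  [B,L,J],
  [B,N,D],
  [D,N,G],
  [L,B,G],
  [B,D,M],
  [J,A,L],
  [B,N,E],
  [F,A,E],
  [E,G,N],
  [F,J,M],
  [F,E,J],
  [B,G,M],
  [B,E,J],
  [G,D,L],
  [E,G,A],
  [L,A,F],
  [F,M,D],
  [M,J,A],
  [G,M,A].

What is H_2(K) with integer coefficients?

Fix the vertex order A < B < D < E < F < G < J < L < M < N and write every simplex with vertices in increasing order. Then dim K = 2 and the simplices of K are:

  0-simplices (10): A, B, D, E, F, G, J, L, M, N
  1-simplices (30): AE, AF, AG, AJ, AL, AM, BD, BE, BG, BJ, BL, BM, BN, DF, DG, DL, DM, DN, EF, EG, EJ, EN, FJ, FL, FM, GL, GM, GN, JL, JM
  2-simplices (20): AEF, AEG, AFL, AGM, AJL, AJM, BDM, BDN, BEJ, BEN, BGL, BGM, BJL, DFL, DFM, DGL, DGN, EFJ, EGN, FJM

giving chain groups C_0 ≅ Z^10, C_1 ≅ Z^30, C_2 ≅ Z^20.

The boundary map ∂_1: C_1 → C_0 sends each edge [p,q] (with p < q) to q − p.
As a 10×30 matrix over Z this has rank 9, with invariant factors (1,1,1,1,1,1,1,1,1).

Boundary ∂_2: C_2 → C_1 maps a triangle to the signed sum of its edges. For instance
  ∂EFJ = FJ − EJ + EF,
  ∂BDM = DM − BM + BD.
The 30×20 boundary matrix has rank 20 and Smith normal form diag(1,1,1,1,1,1,1,1,1,1,1,1,1,1,1,1,1,1,1,2).

From H_k ≅ ker(∂_k) / im(∂_{k+1}) we obtain:

  H_2: rank ker ∂_2 − rank ∂_3 = (20 − 20) − 0 = 0, and there is no ∂_3, so H_2 = 0.

H_2 ≅ 0.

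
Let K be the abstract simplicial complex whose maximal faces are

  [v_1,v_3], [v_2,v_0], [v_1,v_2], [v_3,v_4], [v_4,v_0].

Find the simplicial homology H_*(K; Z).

H_0 = Z,  H_1 = Z.

Take the total order v_0 < v_1 < v_2 < v_3 < v_4 on the vertex set. Then K (dimension 1) consists of the simplices:

  0-simplices (5): [v_0], [v_1], [v_2], [v_3], [v_4]
  1-simplices (5): [v_0,v_2], [v_0,v_4], [v_1,v_2], [v_1,v_3], [v_3,v_4]

Hence C_0 ≅ Z^5, C_1 ≅ Z^5.

Boundary ∂_1: C_1 → C_0 maps an edge to its endpoints' difference, ∂[p,q] = q − p.
The resulting 5×5 matrix has rank 4, and its Smith normal form has invariant factors (1,1,1,1).

Computing H_k = (kernel of ∂_k) / (image of ∂_{k+1}):

  H_0: rank C_0 − rank ∂_1 = 5 − 4 = 1, and the invariant factors of ∂_1 are all 1, so H_0 = Z.
  H_1: rank ker ∂_1 − rank ∂_2 = (5 − 4) − 0 = 1, and there is no ∂_2, so H_1 = Z.

As a check, the Euler characteristic is 5 − 5 = 0, which agrees with 1 − 1 = 0.
(K is a triangulation of the circle S^1.)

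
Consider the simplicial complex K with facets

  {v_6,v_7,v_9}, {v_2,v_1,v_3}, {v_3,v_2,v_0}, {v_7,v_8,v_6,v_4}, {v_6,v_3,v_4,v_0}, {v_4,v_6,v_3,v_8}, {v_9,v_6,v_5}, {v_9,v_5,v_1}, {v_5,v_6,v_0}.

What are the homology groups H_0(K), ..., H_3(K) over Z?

H_0 = Z,  H_1 = Z,  H_2 = 0,  H_3 = 0.

K has 10 vertices, 23 edges, 16 triangles, 3 3-simplices.
rank ∂_0 = 0, rank ∂_1 = 9 ⇒ b_0 = 10 − 0 − 9 = 1; all invariant factors of ∂_1 are 1 so no torsion. So H_0 ≅ Z.
rank ∂_1 = 9, rank ∂_2 = 13 ⇒ b_1 = 23 − 9 − 13 = 1; all invariant factors of ∂_2 are 1 so no torsion. So H_1 ≅ Z.
rank ∂_2 = 13, rank ∂_3 = 3 ⇒ b_2 = 16 − 13 − 3 = 0; all invariant factors of ∂_3 are 1 so no torsion. So H_2 ≅ 0.
rank ∂_3 = 3, rank ∂_4 = 0 ⇒ b_3 = 3 − 3 − 0 = 0. So H_3 ≅ 0.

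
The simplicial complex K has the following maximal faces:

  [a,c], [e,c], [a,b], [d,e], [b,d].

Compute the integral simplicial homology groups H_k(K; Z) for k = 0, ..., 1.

H_0 ≅ Z,  H_1 ≅ Z.

Take the total order a < b < c < d < e on the vertex set. Then K (dimension 1) consists of the simplices:

  0-simplices (5): a, b, c, d, e
  1-simplices (5): ab, ac, bd, ce, de

Hence C_0 ≅ Z^5, C_1 ≅ Z^5.

Boundary ∂_1: C_1 → C_0 maps an edge to its endpoints' difference, ∂[p,q] = q − p. For instance
  ∂bd = d − b.
The 5×5 boundary matrix has rank 4 and Smith normal form diag(1,1,1,1).

Reading off H_k = ker ∂_k / im ∂_{k+1}:

  H_0: rank C_0 − rank ∂_1 = 5 − 4 = 1, and the invariant factors of ∂_1 are all 1, so H_0 = Z.
  H_1: rank ker ∂_1 − rank ∂_2 = (5 − 4) − 0 = 1, and there is no ∂_2, so H_1 = Z.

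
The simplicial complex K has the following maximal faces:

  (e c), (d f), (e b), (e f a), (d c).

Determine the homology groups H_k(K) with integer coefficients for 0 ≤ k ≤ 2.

H_0 ≅ Z,  H_1 ≅ Z,  H_2 = 0.

We work with the vertex ordering a < b < c < d < e < f. The simplices of K, each written with vertices in increasing order, are:

  0-simplices (6): a, b, c, d, e, f
  1-simplices (7): ae, af, be, cd, ce, df, ef
  2-simplices (1): aef

Hence C_0 ≅ Z^6, C_1 ≅ Z^7, C_2 ≅ Z^1.

∂_1: C_1 → C_0 sends each edge [p,q] (with p < q) to q − p.
The resulting 6×7 matrix has rank 5, and its Smith normal form has invariant factors (1,1,1,1,1).

The boundary map ∂_2: C_2 → C_1 acts by ∂[p,q,r] = [q,r] − [p,r] + [p,q]. For instance
  ∂aef = ef − af + ae.
The 7×1 boundary matrix has rank 1 and Smith normal form diag(1).

Reading off H_k = ker ∂_k / im ∂_{k+1}:

  H_0: rank C_0 − rank ∂_1 = 6 − 5 = 1, and the invariant factors of ∂_1 are all 1, so H_0 ≅ Z.
  H_1: rank ker ∂_1 − rank ∂_2 = (7 − 5) − 1 = 1, and the invariant factors of ∂_2 are all 1, so H_1 ≅ Z.
  H_2: rank ker ∂_2 − rank ∂_3 = (1 − 1) − 0 = 0, and there is no ∂_3, so H_2 ≅ 0.

As a check, the Euler characteristic is 6 − 7 + 1 = 0, which agrees with 1 − 1 + 0 = 0.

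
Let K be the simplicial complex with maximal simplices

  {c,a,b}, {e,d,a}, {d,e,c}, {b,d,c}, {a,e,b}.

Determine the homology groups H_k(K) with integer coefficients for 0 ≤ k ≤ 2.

H_0 = Z,  H_1 = Z,  H_2 = 0.

Fix the vertex order a < b < c < d < e and write every simplex with vertices in increasing order. Then dim K = 2 and the simplices of K are:

  0-simplices (5): a, b, c, d, e
  1-simplices (10): ab, ac, ad, ae, bc, bd, be, cd, ce, de
  2-simplices (5): abc, abe, ade, bcd, cde

giving chain groups C_0 ≅ Z^5, C_1 ≅ Z^10, C_2 ≅ Z^5.

Boundary ∂_1: C_1 → C_0 sends each edge [p,q] (with p < q) to q − p.
As a 5×10 matrix over Z this has rank 4, with invariant factors (1,1,1,1).

The boundary map ∂_2: C_2 → C_1 maps a triangle to the signed sum of its edges. For instance
  ∂abe = be − ae + ab,
  ∂cde = de − ce + cd.
The 10×5 boundary matrix has rank 5 and Smith normal form diag(1,1,1,1,1).

Reading off H_k = ker ∂_k / im ∂_{k+1}:

  H_0: rank C_0 − rank ∂_1 = 5 − 4 = 1, and the invariant factors of ∂_1 are all 1, so H_0 = Z.
  H_1: rank ker ∂_1 − rank ∂_2 = (10 − 4) − 5 = 1, and the invariant factors of ∂_2 are all 1, so H_1 = Z.
  H_2: rank ker ∂_2 − rank ∂_3 = (5 − 5) − 0 = 0, and there is no ∂_3, so H_2 = 0.

As a check, the Euler characteristic is 5 − 10 + 5 = 0, which agrees with 1 − 1 + 0 = 0.
(K is a triangulation of the Möbius band.)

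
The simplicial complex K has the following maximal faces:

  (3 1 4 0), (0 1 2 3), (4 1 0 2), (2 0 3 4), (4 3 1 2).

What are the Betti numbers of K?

Take the total order 0 < 1 < 2 < 3 < 4 on the vertex set. Then K (dimension 3) consists of the simplices:

  0-simplices (5): [0], [1], [2], [3], [4]
  1-simplices (10): [0,1], [0,2], [0,3], [0,4], [1,2], [1,3], [1,4], [2,3], [2,4], [3,4]
  2-simplices (10): [0,1,2], [0,1,3], [0,1,4], [0,2,3], [0,2,4], [0,3,4], [1,2,3], [1,2,4], [1,3,4], [2,3,4]
  3-simplices (5): [0,1,2,3], [0,1,2,4], [0,1,3,4], [0,2,3,4], [1,2,3,4]

Hence C_0 ≅ Z^5, C_1 ≅ Z^10, C_2 ≅ Z^10, C_3 ≅ Z^5.

∂_1: C_1 → C_0 is given by ∂[p,q] = [q] − [p]. For instance
  ∂[1,3] = [3] − [1].
The 5×10 boundary matrix has rank 4 and Smith normal form diag(1,1,1,1).

∂_2: C_2 → C_1 acts by ∂[p,q,r] = [q,r] − [p,r] + [p,q]. For instance
  ∂[0,1,2] = [1,2] − [0,2] + [0,1],
  ∂[0,2,4] = [2,4] − [0,4] + [0,2].
As a 10×10 matrix over Z this has rank 6, with invariant factors (1,1,1,1,1,1).

∂_3: C_3 → C_2 sends each 3-simplex σ to the alternating sum Σ_i (−1)^i (σ with its i-th vertex removed). For instance
  ∂[0,1,2,4] = [1,2,4] − [0,2,4] + [0,1,4] − [0,1,2],
  ∂[1,2,3,4] = [2,3,4] − [1,3,4] + [1,2,4] − [1,2,3].
As a 10×5 matrix over Z this has rank 4, with invariant factors (1,1,1,1).

Now H_k = ker ∂_k / im ∂_{k+1}, so:

  H_0: rank C_0 − rank ∂_1 = 5 − 4 = 1, and the invariant factors of ∂_1 are all 1, so H_0 ≅ Z.
  H_1: rank ker ∂_1 − rank ∂_2 = (10 − 4) − 6 = 0, and the invariant factors of ∂_2 are all 1, so H_1 ≅ 0.
  H_2: rank ker ∂_2 − rank ∂_3 = (10 − 6) − 4 = 0, and the invariant factors of ∂_3 are all 1, so H_2 ≅ 0.
  H_3: rank ker ∂_3 − rank ∂_4 = (5 − 4) − 0 = 1, and there is no ∂_4, so H_3 ≅ Z.

Hence the Betti numbers are b_0 = 1, b_1 = 0, b_2 = 0, b_3 = 1.

b_0 = 1, b_1 = 0, b_2 = 0, b_3 = 1.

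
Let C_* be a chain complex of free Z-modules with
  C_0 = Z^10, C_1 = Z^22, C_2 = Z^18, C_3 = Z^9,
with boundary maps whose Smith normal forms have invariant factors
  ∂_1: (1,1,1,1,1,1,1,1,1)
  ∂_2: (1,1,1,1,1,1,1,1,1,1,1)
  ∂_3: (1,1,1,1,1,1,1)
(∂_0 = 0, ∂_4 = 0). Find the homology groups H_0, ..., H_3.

H_0 ≅ Z,  H_1 ≅ Z^2,  H_2 = 0,  H_3 ≅ Z^2.

H_0: b_0 = 10 − 0 − 9 = 1; torsion from ∂_1 factors > 1: none. So H_0 ≅ Z.
H_1: b_1 = 22 − 9 − 11 = 2; torsion from ∂_2 factors > 1: none. So H_1 ≅ Z^2.
H_2: b_2 = 18 − 11 − 7 = 0; torsion from ∂_3 factors > 1: none. So H_2 ≅ 0.
H_3: b_3 = 9 − 7 − 0 = 2; torsion from ∂_4 factors > 1: none. So H_3 ≅ Z^2.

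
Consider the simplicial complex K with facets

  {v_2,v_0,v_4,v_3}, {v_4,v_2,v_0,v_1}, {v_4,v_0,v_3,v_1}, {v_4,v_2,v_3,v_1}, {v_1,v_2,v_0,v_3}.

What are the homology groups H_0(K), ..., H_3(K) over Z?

Fix the vertex order v_0 < v_1 < v_2 < v_3 < v_4 and write every simplex with vertices in increasing order. Then dim K = 3 and the simplices of K are:

  0-simplices (5): [v_0], [v_1], [v_2], [v_3], [v_4]
  1-simplices (10): [v_0,v_1], [v_0,v_2], [v_0,v_3], [v_0,v_4], [v_1,v_2], [v_1,v_3], [v_1,v_4], [v_2,v_3], [v_2,v_4], [v_3,v_4]
  2-simplices (10): [v_0,v_1,v_2], [v_0,v_1,v_3], [v_0,v_1,v_4], [v_0,v_2,v_3], [v_0,v_2,v_4], [v_0,v_3,v_4], [v_1,v_2,v_3], [v_1,v_2,v_4], [v_1,v_3,v_4], [v_2,v_3,v_4]
  3-simplices (5): [v_0,v_1,v_2,v_3], [v_0,v_1,v_2,v_4], [v_0,v_1,v_3,v_4], [v_0,v_2,v_3,v_4], [v_1,v_2,v_3,v_4]

giving chain groups C_0 ≅ Z^5, C_1 ≅ Z^10, C_2 ≅ Z^10, C_3 ≅ Z^5.

Boundary ∂_1: C_1 → C_0 is given by ∂[p,q] = [q] − [p].
The resulting 5×10 matrix has rank 4, and its Smith normal form has invariant factors (1,1,1,1).

Boundary ∂_2: C_2 → C_1 sends each 2-simplex [p,q,r] to [q,r] − [p,r] + [p,q]. For instance
  ∂[v_1,v_2,v_4] = [v_2,v_4] − [v_1,v_4] + [v_1,v_2],
  ∂[v_0,v_3,v_4] = [v_3,v_4] − [v_0,v_4] + [v_0,v_3].
The resulting 10×10 matrix has rank 6, and its Smith normal form has invariant factors (1,1,1,1,1,1).

The boundary map ∂_3: C_3 → C_2 sends each 3-simplex σ to the alternating sum Σ_i (−1)^i (σ with its i-th vertex removed). For instance
  ∂[v_0,v_1,v_3,v_4] = [v_1,v_3,v_4] − [v_0,v_3,v_4] + [v_0,v_1,v_4] − [v_0,v_1,v_3],
  ∂[v_1,v_2,v_3,v_4] = [v_2,v_3,v_4] − [v_1,v_3,v_4] + [v_1,v_2,v_4] − [v_1,v_2,v_3].
The 10×5 boundary matrix has rank 4 and Smith normal form diag(1,1,1,1).

Now H_k = ker ∂_k / im ∂_{k+1}, so:

  H_0: rank C_0 − rank ∂_1 = 5 − 4 = 1, and the invariant factors of ∂_1 are all 1, so H_0 ≅ Z.
  H_1: rank ker ∂_1 − rank ∂_2 = (10 − 4) − 6 = 0, and the invariant factors of ∂_2 are all 1, so H_1 ≅ 0.
  H_2: rank ker ∂_2 − rank ∂_3 = (10 − 6) − 4 = 0, and the invariant factors of ∂_3 are all 1, so H_2 ≅ 0.
  H_3: rank ker ∂_3 − rank ∂_4 = (5 − 4) − 0 = 1, and there is no ∂_4, so H_3 ≅ Z.

As a check, the Euler characteristic is 5 − 10 + 10 − 5 = 0, which agrees with 1 − 0 + 0 − 1 = 0.

H_0 ≅ Z,  H_1 = 0,  H_2 = 0,  H_3 ≅ Z.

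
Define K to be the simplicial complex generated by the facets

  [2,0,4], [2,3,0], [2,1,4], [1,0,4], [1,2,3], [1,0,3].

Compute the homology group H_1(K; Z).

H_1 = 0.

Take the total order 0 < 1 < 2 < 3 < 4 on the vertex set. Then K (dimension 2) consists of the simplices:

  0-simplices (5): [0], [1], [2], [3], [4]
  1-simplices (9): [0,1], [0,2], [0,3], [0,4], [1,2], [1,3], [1,4], [2,3], [2,4]
  2-simplices (6): [0,1,3], [0,1,4], [0,2,3], [0,2,4], [1,2,3], [1,2,4]

so the chain groups are C_0 ≅ Z^5, C_1 ≅ Z^9, C_2 ≅ Z^6.

The boundary map ∂_1: C_1 → C_0 is given by ∂[p,q] = [q] − [p].
The resulting 5×9 matrix has rank 4, and its Smith normal form has invariant factors (1,1,1,1).

The boundary map ∂_2: C_2 → C_1 sends each 2-simplex [p,q,r] to [q,r] − [p,r] + [p,q]. For instance
  ∂[1,2,3] = [2,3] − [1,3] + [1,2],
  ∂[1,2,4] = [2,4] − [1,4] + [1,2].
The 9×6 boundary matrix has rank 5 and Smith normal form diag(1,1,1,1,1).

From H_k ≅ ker(∂_k) / im(∂_{k+1}) we obtain:

  H_1: rank ker ∂_1 − rank ∂_2 = (9 − 4) − 5 = 0, and the invariant factors of ∂_2 are all 1, so H_1 ≅ 0.

(K is a triangulation of the 2-sphere S^2.)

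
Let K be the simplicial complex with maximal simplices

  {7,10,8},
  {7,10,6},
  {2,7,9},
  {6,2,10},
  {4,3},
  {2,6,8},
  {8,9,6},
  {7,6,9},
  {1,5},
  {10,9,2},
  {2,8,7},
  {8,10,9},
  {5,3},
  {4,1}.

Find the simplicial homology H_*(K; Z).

K has 10 vertices, 19 edges, 10 triangles.
rank ∂_0 = 0, rank ∂_1 = 8 ⇒ b_0 = 10 − 0 − 8 = 2; all invariant factors of ∂_1 are 1 so no torsion. So H_0 ≅ Z^2.
rank ∂_1 = 8, rank ∂_2 = 10 ⇒ b_1 = 19 − 8 − 10 = 1; ∂_2 has invariant factor(s) [2] giving torsion. So H_1 ≅ Z ⊕ Z/2Z.
rank ∂_2 = 10, rank ∂_3 = 0 ⇒ b_2 = 10 − 10 − 0 = 0. So H_2 ≅ 0.

H_0 = Z^2,  H_1 = Z ⊕ Z/2Z,  H_2 = 0.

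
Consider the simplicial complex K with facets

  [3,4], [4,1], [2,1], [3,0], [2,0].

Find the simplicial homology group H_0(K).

Take the total order 0 < 1 < 2 < 3 < 4 on the vertex set. Then K (dimension 1) consists of the simplices:

  0-simplices (5): [0], [1], [2], [3], [4]
  1-simplices (5): [0,2], [0,3], [1,2], [1,4], [3,4]

giving chain groups C_0 ≅ Z^5, C_1 ≅ Z^5.

∂_1: C_1 → C_0 maps an edge to its endpoints' difference, ∂[p,q] = q − p. For instance
  ∂[1,4] = [4] − [1].
The resulting 5×5 matrix has rank 4, and its Smith normal form has invariant factors (1,1,1,1).

Computing H_k = (kernel of ∂_k) / (image of ∂_{k+1}):

  H_0: rank C_0 − rank ∂_1 = 5 − 4 = 1, and the invariant factors of ∂_1 are all 1, so H_0 ≅ Z.

H_0 = Z.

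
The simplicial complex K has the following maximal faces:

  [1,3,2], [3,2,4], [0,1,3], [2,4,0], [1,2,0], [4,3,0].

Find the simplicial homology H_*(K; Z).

We work with the vertex ordering 0 < 1 < 2 < 3 < 4. The simplices of K, each written with vertices in increasing order, are:

  0-simplices (5): [0], [1], [2], [3], [4]
  1-simplices (9): [0,1], [0,2], [0,3], [0,4], [1,2], [1,3], [2,3], [2,4], [3,4]
  2-simplices (6): [0,1,2], [0,1,3], [0,2,4], [0,3,4], [1,2,3], [2,3,4]

Hence C_0 ≅ Z^5, C_1 ≅ Z^9, C_2 ≅ Z^6.

∂_1: C_1 → C_0 is given by ∂[p,q] = [q] − [p]. For instance
  ∂[0,3] = [3] − [0].
As a 5×9 matrix over Z this has rank 4, with invariant factors (1,1,1,1).

Boundary ∂_2: C_2 → C_1 sends each 2-simplex [p,q,r] to [q,r] − [p,r] + [p,q]. For instance
  ∂[0,1,3] = [1,3] − [0,3] + [0,1],
  ∂[0,1,2] = [1,2] − [0,2] + [0,1].
The 9×6 boundary matrix has rank 5 and Smith normal form diag(1,1,1,1,1).

From H_k ≅ ker(∂_k) / im(∂_{k+1}) we obtain:

  H_0: rank C_0 − rank ∂_1 = 5 − 4 = 1, and the invariant factors of ∂_1 are all 1, so H_0 = Z.
  H_1: rank ker ∂_1 − rank ∂_2 = (9 − 4) − 5 = 0, and the invariant factors of ∂_2 are all 1, so H_1 = 0.
  H_2: rank ker ∂_2 − rank ∂_3 = (6 − 5) − 0 = 1, and there is no ∂_3, so H_2 = Z.

As a check, the Euler characteristic is 5 − 9 + 6 = 2, which agrees with 1 − 0 + 1 = 2.

H_0 ≅ Z,  H_1 = 0,  H_2 ≅ Z.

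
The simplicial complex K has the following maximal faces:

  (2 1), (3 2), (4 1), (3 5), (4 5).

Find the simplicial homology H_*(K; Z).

H_0 = Z,  H_1 = Z.

Order the vertices as 1 < 2 < 3 < 4 < 5. Listing each simplex with vertices in this order, K has dimension 1 with simplices:

  0-simplices (5): [1], [2], [3], [4], [5]
  1-simplices (5): [1,2], [1,4], [2,3], [3,5], [4,5]

Hence C_0 ≅ Z^5, C_1 ≅ Z^5.

Boundary ∂_1: C_1 → C_0 sends each edge [p,q] (with p < q) to q − p.
The 5×5 boundary matrix has rank 4 and Smith normal form diag(1,1,1,1).

Computing H_k = (kernel of ∂_k) / (image of ∂_{k+1}):

  H_0: rank C_0 − rank ∂_1 = 5 − 4 = 1, and the invariant factors of ∂_1 are all 1, so H_0 ≅ Z.
  H_1: rank ker ∂_1 − rank ∂_2 = (5 − 4) − 0 = 1, and there is no ∂_2, so H_1 ≅ Z.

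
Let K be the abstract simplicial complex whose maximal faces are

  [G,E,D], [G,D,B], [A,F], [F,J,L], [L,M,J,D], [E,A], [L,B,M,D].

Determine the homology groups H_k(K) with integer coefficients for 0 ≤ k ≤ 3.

H_0 = Z,  H_1 = Z,  H_2 = 0,  H_3 = 0.

We work with the vertex ordering A < B < D < E < F < G < J < L < M. The simplices of K, each written with vertices in increasing order, are:

  0-simplices (9): A, B, D, E, F, G, J, L, M
  1-simplices (17): AE, AF, BD, BG, BL, BM, DE, DG, DJ, DL, DM, EG, FJ, FL, JL, JM, LM
  2-simplices (10): BDG, BDL, BDM, BLM, DEG, DJL, DJM, DLM, FJL, JLM
  3-simplices (2): BDLM, DJLM

Hence C_0 ≅ Z^9, C_1 ≅ Z^17, C_2 ≅ Z^10, C_3 ≅ Z^2.

∂_1: C_1 → C_0 is given by ∂[p,q] = [q] − [p].
As a 9×17 matrix over Z this has rank 8, with invariant factors (1,1,1,1,1,1,1,1).

The boundary map ∂_2: C_2 → C_1 acts by ∂[p,q,r] = [q,r] − [p,r] + [p,q]. For instance
  ∂FJL = JL − FL + FJ,
  ∂DJM = JM − DM + DJ.
This gives a 17×10 integer matrix of rank 8; reducing to Smith normal form yields diagonal entries (1,1,1,1,1,1,1,1).

∂_3: C_3 → C_2 sends each 3-simplex σ to the alternating sum Σ_i (−1)^i (σ with its i-th vertex removed). For instance
  ∂DJLM = JLM − DLM + DJM − DJL,
  ∂BDLM = DLM − BLM + BDM − BDL.
This gives a 10×2 integer matrix of rank 2; reducing to Smith normal form yields diagonal entries (1,1).

From H_k ≅ ker(∂_k) / im(∂_{k+1}) we obtain:

  H_0: rank C_0 − rank ∂_1 = 9 − 8 = 1, and the invariant factors of ∂_1 are all 1, so H_0 ≅ Z.
  H_1: rank ker ∂_1 − rank ∂_2 = (17 − 8) − 8 = 1, and the invariant factors of ∂_2 are all 1, so H_1 ≅ Z.
  H_2: rank ker ∂_2 − rank ∂_3 = (10 − 8) − 2 = 0, and the invariant factors of ∂_3 are all 1, so H_2 ≅ 0.
  H_3: rank ker ∂_3 − rank ∂_4 = (2 − 2) − 0 = 0, and there is no ∂_4, so H_3 ≅ 0.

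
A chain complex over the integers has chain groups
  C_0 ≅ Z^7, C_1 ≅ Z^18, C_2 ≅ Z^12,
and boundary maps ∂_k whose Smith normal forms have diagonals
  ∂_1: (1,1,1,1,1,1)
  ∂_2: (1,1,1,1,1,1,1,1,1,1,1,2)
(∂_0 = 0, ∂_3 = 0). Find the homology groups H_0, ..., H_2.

H_0: b_0 = 7 − 0 − 6 = 1; torsion from ∂_1 factors > 1: none. So H_0 ≅ Z.
H_1: b_1 = 18 − 6 − 12 = 0; torsion from ∂_2 factors > 1: [2]. So H_1 ≅ Z/2.
H_2: b_2 = 12 − 12 − 0 = 0; torsion from ∂_3 factors > 1: none. So H_2 ≅ 0.

H_0 ≅ Z,  H_1 ≅ Z/2,  H_2 = 0.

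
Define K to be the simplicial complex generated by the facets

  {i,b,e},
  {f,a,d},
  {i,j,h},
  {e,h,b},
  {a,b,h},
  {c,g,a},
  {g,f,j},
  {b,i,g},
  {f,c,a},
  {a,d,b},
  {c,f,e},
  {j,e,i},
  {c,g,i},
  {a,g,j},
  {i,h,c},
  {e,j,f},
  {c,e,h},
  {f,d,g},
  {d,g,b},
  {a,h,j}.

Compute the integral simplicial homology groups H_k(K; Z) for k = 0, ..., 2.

K has 10 vertices, 30 edges, 20 triangles.
rank ∂_0 = 0, rank ∂_1 = 9 ⇒ b_0 = 10 − 0 − 9 = 1; all invariant factors of ∂_1 are 1 so no torsion. So H_0 ≅ Z.
rank ∂_1 = 9, rank ∂_2 = 20 ⇒ b_1 = 30 − 9 − 20 = 1; ∂_2 has invariant factor(s) [2] giving torsion. So H_1 ≅ Z ⊕ Z/2.
rank ∂_2 = 20, rank ∂_3 = 0 ⇒ b_2 = 20 − 20 − 0 = 0. So H_2 ≅ 0.

H_0 = Z,  H_1 = Z ⊕ Z/2,  H_2 = 0.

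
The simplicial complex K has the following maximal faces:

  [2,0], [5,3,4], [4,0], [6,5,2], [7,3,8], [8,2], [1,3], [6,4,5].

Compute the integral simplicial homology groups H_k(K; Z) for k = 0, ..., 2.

Order the vertices as 0 < 1 < 2 < 3 < 4 < 5 < 6 < 7 < 8. Listing each simplex with vertices in this order, K has dimension 2 with simplices:

  0-simplices (9): [0], [1], [2], [3], [4], [5], [6], [7], [8]
  1-simplices (14): [0,2], [0,4], [1,3], [2,5], [2,6], [2,8], [3,4], [3,5], [3,7], [3,8], [4,5], [4,6], [5,6], [7,8]
  2-simplices (4): [2,5,6], [3,4,5], [3,7,8], [4,5,6]

so the chain groups are C_0 ≅ Z^9, C_1 ≅ Z^14, C_2 ≅ Z^4.

The boundary map ∂_1: C_1 → C_0 maps an edge to its endpoints' difference, ∂[p,q] = q − p.
As a 9×14 matrix over Z this has rank 8, with invariant factors (1,1,1,1,1,1,1,1).

∂_2: C_2 → C_1 acts by ∂[p,q,r] = [q,r] − [p,r] + [p,q]. For instance
  ∂[2,5,6] = [5,6] − [2,6] + [2,5],
  ∂[4,5,6] = [5,6] − [4,6] + [4,5].
The 14×4 boundary matrix has rank 4 and Smith normal form diag(1,1,1,1).

Computing H_k = (kernel of ∂_k) / (image of ∂_{k+1}):

  H_0: rank C_0 − rank ∂_1 = 9 − 8 = 1, and the invariant factors of ∂_1 are all 1, so H_0 = Z.
  H_1: rank ker ∂_1 − rank ∂_2 = (14 − 8) − 4 = 2, and the invariant factors of ∂_2 are all 1, so H_1 = Z^2.
  H_2: rank ker ∂_2 − rank ∂_3 = (4 − 4) − 0 = 0, and there is no ∂_3, so H_2 = 0.

H_0 ≅ Z,  H_1 ≅ Z^2,  H_2 = 0.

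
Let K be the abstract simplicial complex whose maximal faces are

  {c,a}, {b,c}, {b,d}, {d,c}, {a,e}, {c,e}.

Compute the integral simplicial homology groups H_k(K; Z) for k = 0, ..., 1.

H_0 = Z,  H_1 = Z^2.

We work with the vertex ordering a < b < c < d < e. The simplices of K, each written with vertices in increasing order, are:

  0-simplices (5): a, b, c, d, e
  1-simplices (6): ac, ae, bc, bd, cd, ce

giving chain groups C_0 ≅ Z^5, C_1 ≅ Z^6.

∂_1: C_1 → C_0 sends each edge [p,q] (with p < q) to q − p.
This gives a 5×6 integer matrix of rank 4; reducing to Smith normal form yields diagonal entries (1,1,1,1).

Reading off H_k = ker ∂_k / im ∂_{k+1}:

  H_0: rank C_0 − rank ∂_1 = 5 − 4 = 1, and the invariant factors of ∂_1 are all 1, so H_0 ≅ Z.
  H_1: rank ker ∂_1 − rank ∂_2 = (6 − 4) − 0 = 2, and there is no ∂_2, so H_1 ≅ Z^2.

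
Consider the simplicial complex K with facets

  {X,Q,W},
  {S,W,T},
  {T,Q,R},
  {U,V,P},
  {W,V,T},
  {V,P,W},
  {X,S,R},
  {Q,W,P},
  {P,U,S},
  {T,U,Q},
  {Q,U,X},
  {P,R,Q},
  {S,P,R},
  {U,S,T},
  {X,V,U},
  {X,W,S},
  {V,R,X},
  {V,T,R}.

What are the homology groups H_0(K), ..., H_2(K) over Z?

We work with the vertex ordering P < Q < R < S < T < U < V < W < X. The simplices of K, each written with vertices in increasing order, are:

  0-simplices (9): P, Q, R, S, T, U, V, W, X
  1-simplices (27): PQ, PR, PS, PU, PV, PW, QR, QT, QU, QW, QX, RS, RT, RV, RX, ST, SU, SW, SX, TU, TV, TW, UV, UX, VW, VX, WX
  2-simplices (18): PQR, PQW, PRS, PSU, PUV, PVW, QRT, QTU, QUX, QWX, RSX, RTV, RVX, STU, STW, SWX, TVW, UVX

Hence C_0 ≅ Z^9, C_1 ≅ Z^27, C_2 ≅ Z^18.

∂_1: C_1 → C_0 maps an edge to its endpoints' difference, ∂[p,q] = q − p. For instance
  ∂ST = T − S.
This gives a 9×27 integer matrix of rank 8; reducing to Smith normal form yields diagonal entries (1,1,1,1,1,1,1,1).

Boundary ∂_2: C_2 → C_1 sends each 2-simplex [p,q,r] to [q,r] − [p,r] + [p,q]. For instance
  ∂STU = TU − SU + ST,
  ∂PVW = VW − PW + PV.
This gives a 27×18 integer matrix of rank 17; reducing to Smith normal form yields diagonal entries (1,1,1,1,1,1,1,1,1,1,1,1,1,1,1,1,1).

Computing H_k = (kernel of ∂_k) / (image of ∂_{k+1}):

  H_0: rank C_0 − rank ∂_1 = 9 − 8 = 1, and the invariant factors of ∂_1 are all 1, so H_0 ≅ Z.
  H_1: rank ker ∂_1 − rank ∂_2 = (27 − 8) − 17 = 2, and the invariant factors of ∂_2 are all 1, so H_1 ≅ Z^2.
  H_2: rank ker ∂_2 − rank ∂_3 = (18 − 17) − 0 = 1, and there is no ∂_3, so H_2 ≅ Z.

H_0 = Z,  H_1 = Z^2,  H_2 = Z.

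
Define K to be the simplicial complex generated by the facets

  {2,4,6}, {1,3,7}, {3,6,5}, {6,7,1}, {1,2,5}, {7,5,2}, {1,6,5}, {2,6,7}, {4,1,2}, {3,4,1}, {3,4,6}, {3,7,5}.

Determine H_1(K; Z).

We work with the vertex ordering 1 < 2 < 3 < 4 < 5 < 6 < 7. The simplices of K, each written with vertices in increasing order, are:

  0-simplices (7): [1], [2], [3], [4], [5], [6], [7]
  1-simplices (18): [1,2], [1,3], [1,4], [1,5], [1,6], [1,7], [2,4], [2,5], [2,6], [2,7], [3,4], [3,5], [3,6], [3,7], [4,6], [5,6], [5,7], [6,7]
  2-simplices (12): [1,2,4], [1,2,5], [1,3,4], [1,3,7], [1,5,6], [1,6,7], [2,4,6], [2,5,7], [2,6,7], [3,4,6], [3,5,6], [3,5,7]

giving chain groups C_0 ≅ Z^7, C_1 ≅ Z^18, C_2 ≅ Z^12.

The boundary map ∂_1: C_1 → C_0 is given by ∂[p,q] = [q] − [p]. For instance
  ∂[2,6] = [6] − [2].
The resulting 7×18 matrix has rank 6, and its Smith normal form has invariant factors (1,1,1,1,1,1).

∂_2: C_2 → C_1 acts by ∂[p,q,r] = [q,r] − [p,r] + [p,q]. For instance
  ∂[2,4,6] = [4,6] − [2,6] + [2,4],
  ∂[2,5,7] = [5,7] − [2,7] + [2,5].
The resulting 18×12 matrix has rank 12, and its Smith normal form has invariant factors (1,1,1,1,1,1,1,1,1,1,1,2).

Now H_k = ker ∂_k / im ∂_{k+1}, so:

  H_1: rank ker ∂_1 − rank ∂_2 = (18 − 6) − 12 = 0, and ∂_2 has invariant factor 2 > 1, so H_1 = Z/2.

H_1 = Z/2.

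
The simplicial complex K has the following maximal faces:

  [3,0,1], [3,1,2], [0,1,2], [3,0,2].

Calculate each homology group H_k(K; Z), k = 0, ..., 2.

We work with the vertex ordering 0 < 1 < 2 < 3. The simplices of K, each written with vertices in increasing order, are:

  0-simplices (4): [0], [1], [2], [3]
  1-simplices (6): [0,1], [0,2], [0,3], [1,2], [1,3], [2,3]
  2-simplices (4): [0,1,2], [0,1,3], [0,2,3], [1,2,3]

Hence C_0 ≅ Z^4, C_1 ≅ Z^6, C_2 ≅ Z^4.

Boundary ∂_1: C_1 → C_0 maps an edge to its endpoints' difference, ∂[p,q] = q − p. For instance
  ∂[2,3] = [3] − [2].
The resulting 4×6 matrix has rank 3, and its Smith normal form has invariant factors (1,1,1).

The boundary map ∂_2: C_2 → C_1 acts by ∂[p,q,r] = [q,r] − [p,r] + [p,q]. For instance
  ∂[0,2,3] = [2,3] − [0,3] + [0,2],
  ∂[0,1,2] = [1,2] − [0,2] + [0,1].
The 6×4 boundary matrix has rank 3 and Smith normal form diag(1,1,1).

Computing H_k = (kernel of ∂_k) / (image of ∂_{k+1}):

  H_0: rank C_0 − rank ∂_1 = 4 − 3 = 1, and the invariant factors of ∂_1 are all 1, so H_0 ≅ Z.
  H_1: rank ker ∂_1 − rank ∂_2 = (6 − 3) − 3 = 0, and the invariant factors of ∂_2 are all 1, so H_1 ≅ 0.
  H_2: rank ker ∂_2 − rank ∂_3 = (4 − 3) − 0 = 1, and there is no ∂_3, so H_2 ≅ Z.

(K is a triangulation of the 2-sphere S^2.)

H_0 ≅ Z,  H_1 = 0,  H_2 ≅ Z.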